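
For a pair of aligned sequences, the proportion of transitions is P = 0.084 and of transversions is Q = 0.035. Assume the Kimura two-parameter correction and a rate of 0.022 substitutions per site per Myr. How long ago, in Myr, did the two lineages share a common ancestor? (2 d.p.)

2.99

Under the Kimura two-parameter model, d = −½ ln(1 − 2P − Q) − ¼ ln(1 − 2Q).
1 − 2P − Q = 0.797, giving −½ ln(0.797) = 0.113450.
1 − 2Q = 0.93, giving −¼ ln(0.93) = 0.018143.
d = 0.113450 + 0.018143 = 0.131593.
Under a molecular clock d = 2μt, so t = d/(2μ) = 0.131593 / (2 × 0.022) = 2.99 Myr.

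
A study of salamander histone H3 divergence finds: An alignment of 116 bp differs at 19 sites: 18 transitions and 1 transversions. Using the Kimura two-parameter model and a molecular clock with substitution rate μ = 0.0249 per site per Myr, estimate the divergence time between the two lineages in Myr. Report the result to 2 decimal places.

P = 18/116 ≈ 0.155172 and Q = 1/116 ≈ 0.008621.
Under the Kimura two-parameter model, d = −½ ln(1 − 2P − Q) − ¼ ln(1 − 2Q).
1 − 2P − Q = 0.681035, giving −½ ln(0.681035) = 0.192071.
1 − 2Q = 0.982758, giving −¼ ln(0.982758) = 0.004348.
d = 0.192071 + 0.004348 = 0.196419.
Under a molecular clock d = 2μt, so t = d/(2μ) = 0.196419 / (2 × 0.0249) = 3.94 Myr.

3.94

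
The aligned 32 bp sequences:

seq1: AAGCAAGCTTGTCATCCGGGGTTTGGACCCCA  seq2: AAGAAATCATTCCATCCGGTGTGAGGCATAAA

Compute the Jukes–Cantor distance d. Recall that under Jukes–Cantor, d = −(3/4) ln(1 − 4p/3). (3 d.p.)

0.585

The sequences differ at 13 of 32 sites, so p = 13/32 = 0.40625.
d = −(3/4) ln(1 − 4p/3) = −0.75 ln(1 − 0.541667) = −0.75 ln(0.458333)
  = −0.75 × (-0.780159) = 0.585119 substitutions/site.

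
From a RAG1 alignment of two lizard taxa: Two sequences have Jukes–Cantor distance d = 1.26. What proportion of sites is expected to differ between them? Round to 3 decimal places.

0.610

p = (3/4)(1 − e^(−4d/3)) = 0.75 × (1 − e^(-1.68)) = 0.75 × (1 − 0.186374) = 0.610220.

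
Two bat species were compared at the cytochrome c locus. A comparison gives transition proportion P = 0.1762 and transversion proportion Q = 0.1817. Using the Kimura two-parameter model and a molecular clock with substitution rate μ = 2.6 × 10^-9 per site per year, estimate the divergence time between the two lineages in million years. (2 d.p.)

95.15

Under the Kimura two-parameter model, d = −½ ln(1 − 2P − Q) − ¼ ln(1 − 2Q).
1 − 2P − Q = 0.4659, giving −½ ln(0.4659) = 0.381892.
1 − 2Q = 0.6366, giving −¼ ln(0.6366) = 0.112903.
d = 0.381892 + 0.112903 = 0.494795.
Under a molecular clock d = 2μt, so t = d/(2μ) = 0.494795 / (2 × 2.6 × 10^-9) = 95.15 million years.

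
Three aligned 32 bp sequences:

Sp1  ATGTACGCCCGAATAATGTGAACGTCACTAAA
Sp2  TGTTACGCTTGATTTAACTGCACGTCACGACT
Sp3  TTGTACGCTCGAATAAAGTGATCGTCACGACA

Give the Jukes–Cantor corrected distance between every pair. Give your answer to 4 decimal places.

d(Sp1,Sp2) = 0.5851, d(Sp1,Sp3) = 0.2158, d(Sp2,Sp3) = 0.3525

Sp1–Sp2: 13/32 sites differ → p = 0.40625, d = −0.75 ln(1 − 0.541667) = 0.585119 ≈ 0.5851.
Sp1–Sp3: 6/32 sites differ → p = 0.1875, d = −0.75 ln(1 − 0.25) = 0.215762 ≈ 0.2158.
Sp2–Sp3: 9/32 sites differ → p = 0.28125, d = −0.75 ln(1 − 0.375) = 0.352503 ≈ 0.3525.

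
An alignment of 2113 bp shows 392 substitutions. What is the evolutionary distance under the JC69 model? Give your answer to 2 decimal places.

0.21

p = 392/2113 ≈ 0.185518.
d = −(3/4) ln(1 − 4p/3) = −0.75 ln(1 − 0.247357) = −0.75 ln(0.752643)
  = −0.75 × (-0.284164) = 0.213123 substitutions/site.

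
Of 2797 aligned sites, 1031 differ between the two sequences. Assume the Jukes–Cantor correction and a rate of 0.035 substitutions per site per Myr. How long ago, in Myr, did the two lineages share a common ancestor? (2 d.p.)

7.25

p = 1031/2797 ≈ 0.368609.
d = −(3/4) ln(1 − 4p/3) = −0.75 ln(1 − 0.491479) = −0.75 ln(0.508521)
  = −0.75 × (-0.676249) = 0.507187 substitutions/site.
Under a molecular clock d = 2μt, so t = d/(2μ) = 0.507187 / (2 × 0.035) = 7.25 Myr.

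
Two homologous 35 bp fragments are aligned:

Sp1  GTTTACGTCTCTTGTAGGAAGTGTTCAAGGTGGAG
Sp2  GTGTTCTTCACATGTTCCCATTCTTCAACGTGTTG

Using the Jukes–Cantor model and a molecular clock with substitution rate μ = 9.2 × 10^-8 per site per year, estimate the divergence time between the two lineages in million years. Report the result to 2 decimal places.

The sequences differ at 14 of 35 sites, so p = 14/35 = 0.4.
d = −(3/4) ln(1 − 4p/3) = −0.75 ln(1 − 0.533333) = −0.75 ln(0.466667)
  = −0.75 × (-0.762139) = 0.571604 substitutions/site.
Under a molecular clock d = 2μt, so t = d/(2μ) = 0.571604 / (2 × 9.2 × 10^-8) = 3.11 million years.

3.11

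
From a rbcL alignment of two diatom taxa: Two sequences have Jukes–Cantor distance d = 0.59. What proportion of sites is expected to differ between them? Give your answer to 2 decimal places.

p = (3/4)(1 − e^(−4d/3)) = 0.75 × (1 − e^(-0.786667)) = 0.75 × (1 − 0.455360) = 0.408480.

0.41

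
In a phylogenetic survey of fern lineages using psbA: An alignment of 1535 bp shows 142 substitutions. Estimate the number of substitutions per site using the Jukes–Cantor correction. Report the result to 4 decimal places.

0.0987

p = 142/1535 ≈ 0.092508.
d = −(3/4) ln(1 − 4p/3) = −0.75 ln(1 − 0.123344) = −0.75 ln(0.876656)
  = −0.75 × (-0.131641) = 0.098731 substitutions/site.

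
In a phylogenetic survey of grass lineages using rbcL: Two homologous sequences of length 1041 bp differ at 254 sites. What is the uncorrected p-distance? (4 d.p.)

p = 254/1041 = 0.243996… ≈ 0.2440 (to 4 d.p.).

0.2440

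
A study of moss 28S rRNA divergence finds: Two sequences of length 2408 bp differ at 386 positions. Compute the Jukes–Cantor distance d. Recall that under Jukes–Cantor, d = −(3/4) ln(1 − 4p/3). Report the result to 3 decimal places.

p = 386/2408 ≈ 0.160299.
d = −(3/4) ln(1 − 4p/3) = −0.75 ln(1 − 0.213732) = −0.75 ln(0.786268)
  = −0.75 × (-0.240458) = 0.180344 substitutions/site.

0.180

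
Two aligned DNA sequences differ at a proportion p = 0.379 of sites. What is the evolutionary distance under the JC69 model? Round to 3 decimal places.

0.528

d = −(3/4) ln(1 − 4p/3) = −0.75 ln(1 − 0.505333) = −0.75 ln(0.494667)
  = −0.75 × (-0.703870) = 0.527903 substitutions/site.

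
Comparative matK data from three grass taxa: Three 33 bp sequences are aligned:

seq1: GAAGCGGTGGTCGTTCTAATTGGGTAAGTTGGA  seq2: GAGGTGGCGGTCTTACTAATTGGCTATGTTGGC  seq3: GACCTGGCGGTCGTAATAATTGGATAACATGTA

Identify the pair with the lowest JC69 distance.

seq1–seq2: 8/33 differ, p = 0.242, d = 0.293.
seq1–seq3: 10/33 differ, p = 0.303, d = 0.388.
seq2–seq3: 10/33 differ, p = 0.303, d = 0.388.
The smallest distance is between seq1 and seq2.

seq1 and seq2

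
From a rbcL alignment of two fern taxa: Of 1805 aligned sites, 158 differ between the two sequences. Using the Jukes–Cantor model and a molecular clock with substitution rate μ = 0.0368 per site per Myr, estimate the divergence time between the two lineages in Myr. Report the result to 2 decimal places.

1.26

p = 158/1805 ≈ 0.087535.
d = −(3/4) ln(1 − 4p/3) = −0.75 ln(1 − 0.116713) = −0.75 ln(0.883287)
  = −0.75 × (-0.124105) = 0.093079 substitutions/site.
Under a molecular clock d = 2μt, so t = d/(2μ) = 0.093079 / (2 × 0.0368) = 1.26 Myr.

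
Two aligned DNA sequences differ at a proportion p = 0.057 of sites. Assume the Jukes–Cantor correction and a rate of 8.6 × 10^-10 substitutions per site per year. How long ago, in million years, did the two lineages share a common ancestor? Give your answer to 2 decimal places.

34.47

d = −(3/4) ln(1 − 4p/3) = −0.75 ln(1 − 0.076) = −0.75 ln(0.924)
  = −0.75 × (-0.079043) = 0.059282 substitutions/site.
Under a molecular clock d = 2μt, so t = d/(2μ) = 0.059282 / (2 × 8.6 × 10^-10) = 34.47 million years.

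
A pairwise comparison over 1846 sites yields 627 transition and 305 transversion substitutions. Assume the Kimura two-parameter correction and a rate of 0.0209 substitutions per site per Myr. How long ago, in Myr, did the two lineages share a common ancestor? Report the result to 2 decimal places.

24.66

P = 627/1846 ≈ 0.339653 and Q = 305/1846 ≈ 0.165222.
Under the Kimura two-parameter model, d = −½ ln(1 − 2P − Q) − ¼ ln(1 − 2Q).
1 − 2P − Q = 0.155472, giving −½ ln(0.155472) = 0.930645.
1 − 2Q = 0.669556, giving −¼ ln(0.669556) = 0.100285.
d = 0.930645 + 0.100285 = 1.030930.
Under a molecular clock d = 2μt, so t = d/(2μ) = 1.030930 / (2 × 0.0209) = 24.66 Myr.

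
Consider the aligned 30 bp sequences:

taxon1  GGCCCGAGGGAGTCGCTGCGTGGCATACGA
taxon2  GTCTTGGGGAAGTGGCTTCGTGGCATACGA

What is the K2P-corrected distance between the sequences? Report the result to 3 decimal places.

Of 30 sites, 4 differences are transitions and 3 are transversions, so P = 4/30 ≈ 0.133333 and Q = 3/30 = 0.1.
Under the Kimura two-parameter model, d = −½ ln(1 − 2P − Q) − ¼ ln(1 − 2Q).
1 − 2P − Q = 0.633334, giving −½ ln(0.633334) = 0.228379.
1 − 2Q = 0.8, giving −¼ ln(0.8) = 0.055786.
d = 0.228379 + 0.055786 = 0.284165.

0.284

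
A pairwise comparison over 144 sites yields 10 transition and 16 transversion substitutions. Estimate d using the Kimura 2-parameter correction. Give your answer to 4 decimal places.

P = 10/144 ≈ 0.069444 and Q = 16/144 ≈ 0.111111.
Under the Kimura two-parameter model, d = −½ ln(1 − 2P − Q) − ¼ ln(1 − 2Q).
1 − 2P − Q = 0.750001, giving −½ ln(0.750001) = 0.143840.
1 − 2Q = 0.777778, giving −¼ ln(0.777778) = 0.062829.
d = 0.143840 + 0.062829 = 0.206669.

0.2067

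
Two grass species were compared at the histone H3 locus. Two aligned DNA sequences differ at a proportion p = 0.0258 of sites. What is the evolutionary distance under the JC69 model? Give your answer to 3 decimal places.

d = −(3/4) ln(1 − 4p/3) = −0.75 ln(1 − 0.0344) = −0.75 ln(0.9656)
  = −0.75 × (-0.035006) = 0.026255 substitutions/site.

0.026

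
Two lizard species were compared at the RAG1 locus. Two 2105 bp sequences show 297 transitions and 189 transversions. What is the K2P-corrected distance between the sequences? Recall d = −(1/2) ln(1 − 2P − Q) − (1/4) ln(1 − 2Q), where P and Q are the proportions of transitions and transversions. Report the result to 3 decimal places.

P = 297/2105 ≈ 0.141093 and Q = 189/2105 ≈ 0.089786.
Under the Kimura two-parameter model, d = −½ ln(1 − 2P − Q) − ¼ ln(1 − 2Q).
1 − 2P − Q = 0.628028, giving −½ ln(0.628028) = 0.232585.
1 − 2Q = 0.820428, giving −¼ ln(0.820428) = 0.049482.
d = 0.232585 + 0.049482 = 0.282067.

0.282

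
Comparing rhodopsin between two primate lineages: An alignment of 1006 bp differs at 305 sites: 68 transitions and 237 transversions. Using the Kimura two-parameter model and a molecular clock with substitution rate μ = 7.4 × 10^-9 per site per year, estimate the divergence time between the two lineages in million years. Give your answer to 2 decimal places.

P = 68/1006 ≈ 0.067594 and Q = 237/1006 ≈ 0.235586.
Under the Kimura two-parameter model, d = −½ ln(1 − 2P − Q) − ¼ ln(1 − 2Q).
1 − 2P − Q = 0.629226, giving −½ ln(0.629226) = 0.231632.
1 − 2Q = 0.528828, giving −¼ ln(0.528828) = 0.159273.
d = 0.231632 + 0.159273 = 0.390905.
Under a molecular clock d = 2μt, so t = d/(2μ) = 0.390905 / (2 × 7.4 × 10^-9) = 26.41 million years.

26.41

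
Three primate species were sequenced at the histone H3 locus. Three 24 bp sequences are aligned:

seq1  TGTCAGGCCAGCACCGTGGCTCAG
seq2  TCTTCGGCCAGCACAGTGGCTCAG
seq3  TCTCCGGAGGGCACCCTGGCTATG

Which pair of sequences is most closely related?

seq1 and seq2

seq1–seq2: 4/24 differ, p = 0.167, d = 0.188.
seq1–seq3: 8/24 differ, p = 0.333, d = 0.441.
seq2–seq3: 8/24 differ, p = 0.333, d = 0.441.
The smallest distance is between seq1 and seq2.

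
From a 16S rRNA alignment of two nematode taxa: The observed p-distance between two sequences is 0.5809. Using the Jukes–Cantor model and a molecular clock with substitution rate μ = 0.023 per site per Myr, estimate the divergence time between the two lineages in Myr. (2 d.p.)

d = −(3/4) ln(1 − 4p/3) = −0.75 ln(1 − 0.774533) = −0.75 ln(0.225467)
  = −0.75 × (-1.489581) = 1.117186 substitutions/site.
Under a molecular clock d = 2μt, so t = d/(2μ) = 1.117186 / (2 × 0.023) = 24.29 Myr.

24.29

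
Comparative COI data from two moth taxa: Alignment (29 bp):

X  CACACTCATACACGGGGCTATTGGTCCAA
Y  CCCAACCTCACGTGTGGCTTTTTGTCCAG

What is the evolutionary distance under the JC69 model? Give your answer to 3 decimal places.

The sequences differ at 11 of 29 sites, so p = 11/29 ≈ 0.37931.
d = −(3/4) ln(1 − 4p/3) = −0.75 ln(1 − 0.505747) = −0.75 ln(0.494253)
  = −0.75 × (-0.704708) = 0.528531 substitutions/site.

0.529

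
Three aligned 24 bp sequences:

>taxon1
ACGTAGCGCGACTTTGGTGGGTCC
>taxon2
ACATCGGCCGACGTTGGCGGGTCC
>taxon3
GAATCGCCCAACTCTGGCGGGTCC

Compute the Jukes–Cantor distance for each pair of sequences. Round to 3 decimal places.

taxon1–taxon2: 6/24 sites differ → p = 0.25, d = −0.75 ln(1 − 0.333333) = 0.304098 ≈ 0.304.
taxon1–taxon3: 8/24 sites differ → p ≈ 0.333333, d = −0.75 ln(1 − 0.444444) = 0.440839 ≈ 0.441.
taxon2–taxon3: 6/24 sites differ → p = 0.25, d = −0.75 ln(1 − 0.333333) = 0.304098 ≈ 0.304.

d(taxon1,taxon2) = 0.304, d(taxon1,taxon3) = 0.441, d(taxon2,taxon3) = 0.304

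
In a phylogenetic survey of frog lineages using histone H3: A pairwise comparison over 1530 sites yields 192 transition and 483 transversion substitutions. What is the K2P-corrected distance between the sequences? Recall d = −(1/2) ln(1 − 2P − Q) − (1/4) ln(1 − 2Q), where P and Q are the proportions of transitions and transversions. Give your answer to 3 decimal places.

P = 192/1530 ≈ 0.12549 and Q = 483/1530 ≈ 0.315686.
Under the Kimura two-parameter model, d = −½ ln(1 − 2P − Q) − ¼ ln(1 − 2Q).
1 − 2P − Q = 0.433334, giving −½ ln(0.433334) = 0.418123.
1 − 2Q = 0.368628, giving −¼ ln(0.368628) = 0.249492.
d = 0.418123 + 0.249492 = 0.667615.

0.668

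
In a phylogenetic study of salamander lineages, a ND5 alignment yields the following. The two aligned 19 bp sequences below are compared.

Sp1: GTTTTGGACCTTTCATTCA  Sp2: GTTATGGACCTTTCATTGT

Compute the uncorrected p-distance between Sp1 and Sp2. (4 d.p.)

The sequences differ at 3 of 19 positions (sites 4, 18, 19).
p = 3/19 = 0.157894… ≈ 0.1579 (to 4 d.p.).

0.1579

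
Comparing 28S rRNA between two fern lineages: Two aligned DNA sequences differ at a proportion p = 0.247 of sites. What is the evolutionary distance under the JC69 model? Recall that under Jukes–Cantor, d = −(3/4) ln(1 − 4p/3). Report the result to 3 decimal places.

d = −(3/4) ln(1 − 4p/3) = −0.75 ln(1 − 0.329333) = −0.75 ln(0.670667)
  = −0.75 × (-0.399483) = 0.299612 substitutions/site.

0.300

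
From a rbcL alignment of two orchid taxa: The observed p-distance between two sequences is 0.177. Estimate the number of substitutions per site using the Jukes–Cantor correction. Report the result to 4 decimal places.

d = −(3/4) ln(1 − 4p/3) = −0.75 ln(1 − 0.236) = −0.75 ln(0.764)
  = −0.75 × (-0.269187) = 0.201890 substitutions/site.

0.2019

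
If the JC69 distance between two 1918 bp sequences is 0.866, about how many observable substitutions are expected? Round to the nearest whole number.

985

Invert JC69: p = (3/4)(1 − e^(−4d/3)) = 0.75 × (1 − e^(-1.154667)) = 0.75 × (1 − 0.315162) = 0.513629.
Expected differing sites = pL ≈ 0.513629 × 1918 = 985.140422 ≈ 985.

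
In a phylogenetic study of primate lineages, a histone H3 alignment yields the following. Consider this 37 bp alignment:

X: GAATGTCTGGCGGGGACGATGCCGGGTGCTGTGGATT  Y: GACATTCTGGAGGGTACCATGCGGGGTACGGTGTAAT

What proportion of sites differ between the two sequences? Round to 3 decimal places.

0.297

The sequences differ at 11 of 37 positions.
p = 11/37 = 0.297297… ≈ 0.297 (to 3 d.p.).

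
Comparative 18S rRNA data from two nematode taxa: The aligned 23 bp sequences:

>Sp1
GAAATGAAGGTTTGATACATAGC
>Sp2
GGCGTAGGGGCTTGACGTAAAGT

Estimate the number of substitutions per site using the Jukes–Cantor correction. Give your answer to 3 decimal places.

The sequences differ at 12 of 23 sites, so p = 12/23 ≈ 0.521739.
d = −(3/4) ln(1 − 4p/3) = −0.75 ln(1 − 0.695652) = −0.75 ln(0.304348)
  = −0.75 × (-1.189583) = 0.892187 substitutions/site.

0.892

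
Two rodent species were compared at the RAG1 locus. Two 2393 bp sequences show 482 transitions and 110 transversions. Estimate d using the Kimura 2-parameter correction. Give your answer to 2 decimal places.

P = 482/2393 ≈ 0.201421 and Q = 110/2393 ≈ 0.045967.
Under the Kimura two-parameter model, d = −½ ln(1 − 2P − Q) − ¼ ln(1 − 2Q).
1 − 2P − Q = 0.551191, giving −½ ln(0.551191) = 0.297837.
1 − 2Q = 0.908066, giving −¼ ln(0.908066) = 0.024110.
d = 0.297837 + 0.024110 = 0.321947.

0.32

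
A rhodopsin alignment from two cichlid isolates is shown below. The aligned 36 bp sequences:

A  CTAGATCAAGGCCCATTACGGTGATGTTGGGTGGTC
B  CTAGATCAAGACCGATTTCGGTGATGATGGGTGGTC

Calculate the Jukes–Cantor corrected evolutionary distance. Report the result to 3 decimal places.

0.120

The sequences differ at 4 of 36 sites (11, 14, 18, 27), so p = 4/36 ≈ 0.111111.
d = −(3/4) ln(1 − 4p/3) = −0.75 ln(1 − 0.148148) = −0.75 ln(0.851852)
  = −0.75 × (-0.160342) = 0.120257 substitutions/site.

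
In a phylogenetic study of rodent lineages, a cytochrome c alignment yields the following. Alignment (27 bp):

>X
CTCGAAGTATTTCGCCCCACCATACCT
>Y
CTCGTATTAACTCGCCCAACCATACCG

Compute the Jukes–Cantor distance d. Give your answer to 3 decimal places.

0.264

The sequences differ at 6 of 27 sites (5, 7, 10, 11, 18, 27), so p = 6/27 ≈ 0.222222.
d = −(3/4) ln(1 − 4p/3) = −0.75 ln(1 − 0.296296) = −0.75 ln(0.703704)
  = −0.75 × (-0.351397) = 0.263548 substitutions/site.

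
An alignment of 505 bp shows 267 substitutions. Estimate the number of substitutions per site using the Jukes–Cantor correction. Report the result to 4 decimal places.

0.9155

p = 267/505 ≈ 0.528713.
d = −(3/4) ln(1 − 4p/3) = −0.75 ln(1 − 0.704951) = −0.75 ln(0.295049)
  = −0.75 × (-1.220614) = 0.915461 substitutions/site.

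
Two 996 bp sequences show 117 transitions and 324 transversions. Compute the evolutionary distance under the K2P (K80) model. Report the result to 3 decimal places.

0.674

P = 117/996 ≈ 0.11747 and Q = 324/996 ≈ 0.325301.
Under the Kimura two-parameter model, d = −½ ln(1 − 2P − Q) − ¼ ln(1 − 2Q).
1 − 2P − Q = 0.439759, giving −½ ln(0.439759) = 0.410764.
1 − 2Q = 0.349398, giving −¼ ln(0.349398) = 0.262886.
d = 0.410764 + 0.262886 = 0.673650.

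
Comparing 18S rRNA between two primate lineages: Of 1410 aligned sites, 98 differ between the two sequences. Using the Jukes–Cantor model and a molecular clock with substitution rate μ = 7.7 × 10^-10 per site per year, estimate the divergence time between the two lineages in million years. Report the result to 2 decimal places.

47.36

p = 98/1410 ≈ 0.069504.
d = −(3/4) ln(1 − 4p/3) = −0.75 ln(1 − 0.092672) = −0.75 ln(0.907328)
  = −0.75 × (-0.097251) = 0.072938 substitutions/site.
Under a molecular clock d = 2μt, so t = d/(2μ) = 0.072938 / (2 × 7.7 × 10^-10) = 47.36 million years.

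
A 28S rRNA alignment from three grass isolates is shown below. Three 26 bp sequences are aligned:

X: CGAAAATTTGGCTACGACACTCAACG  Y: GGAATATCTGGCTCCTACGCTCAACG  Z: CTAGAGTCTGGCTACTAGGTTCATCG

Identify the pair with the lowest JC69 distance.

X and Y

X–Y: 6/26 differ, p = 0.231, d = 0.276.
X–Z: 9/26 differ, p = 0.346, d = 0.464.
Y–Z: 9/26 differ, p = 0.346, d = 0.464.
The smallest distance is between X and Y.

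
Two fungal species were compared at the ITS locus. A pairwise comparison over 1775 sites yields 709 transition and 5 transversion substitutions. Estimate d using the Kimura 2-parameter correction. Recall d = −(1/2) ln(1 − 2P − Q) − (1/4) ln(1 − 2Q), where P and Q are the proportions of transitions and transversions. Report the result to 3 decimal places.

0.810

P = 709/1775 ≈ 0.399437 and Q = 5/1775 ≈ 0.002817.
Under the Kimura two-parameter model, d = −½ ln(1 − 2P − Q) − ¼ ln(1 − 2Q).
1 − 2P − Q = 0.198309, giving −½ ln(0.198309) = 0.808964.
1 − 2Q = 0.994366, giving −¼ ln(0.994366) = 0.001412.
d = 0.808964 + 0.001412 = 0.810376.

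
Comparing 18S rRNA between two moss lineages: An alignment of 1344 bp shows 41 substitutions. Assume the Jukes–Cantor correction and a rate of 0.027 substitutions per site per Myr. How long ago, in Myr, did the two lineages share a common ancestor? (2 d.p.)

p = 41/1344 ≈ 0.030506.
d = −(3/4) ln(1 − 4p/3) = −0.75 ln(1 − 0.040675) = −0.75 ln(0.959325)
  = −0.75 × (-0.041525) = 0.031144 substitutions/site.
Under a molecular clock d = 2μt, so t = d/(2μ) = 0.031144 / (2 × 0.027) = 0.58 Myr.

0.58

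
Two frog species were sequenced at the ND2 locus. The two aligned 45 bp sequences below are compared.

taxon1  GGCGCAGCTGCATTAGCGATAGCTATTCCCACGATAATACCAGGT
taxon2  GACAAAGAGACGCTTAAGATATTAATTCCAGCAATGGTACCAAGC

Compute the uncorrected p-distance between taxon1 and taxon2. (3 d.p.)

0.467

The sequences differ at 21 of 45 positions.
p = 21/45 = 0.466666… ≈ 0.467 (to 3 d.p.).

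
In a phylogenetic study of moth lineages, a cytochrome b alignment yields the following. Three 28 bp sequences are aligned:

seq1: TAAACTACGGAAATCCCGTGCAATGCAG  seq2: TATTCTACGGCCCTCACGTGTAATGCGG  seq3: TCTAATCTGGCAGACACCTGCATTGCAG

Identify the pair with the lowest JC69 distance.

seq1–seq2: 8/28 differ, p = 0.286, d = 0.360.
seq1–seq3: 11/28 differ, p = 0.393, d = 0.556.
seq2–seq3: 12/28 differ, p = 0.429, d = 0.635.
The smallest distance is between seq1 and seq2.

seq1 and seq2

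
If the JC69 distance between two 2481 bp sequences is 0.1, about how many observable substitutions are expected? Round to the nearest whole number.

232

Invert JC69: p = (3/4)(1 − e^(−4d/3)) = 0.75 × (1 − e^(-0.133333)) = 0.75 × (1 − 0.875174) = 0.093620.
Expected differing sites = pL ≈ 0.093620 × 2481 = 232.27122 ≈ 232.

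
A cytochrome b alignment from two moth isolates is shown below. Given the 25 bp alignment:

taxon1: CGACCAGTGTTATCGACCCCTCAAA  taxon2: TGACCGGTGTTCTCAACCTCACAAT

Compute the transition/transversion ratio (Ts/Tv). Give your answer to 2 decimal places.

1.33

Transitions are A↔G and C↔T; transversions are all other mismatches.
Transitions: 4. Transversions: 3.
R = 4/3 = 1.333333… ≈ 1.33 (to 2 d.p.).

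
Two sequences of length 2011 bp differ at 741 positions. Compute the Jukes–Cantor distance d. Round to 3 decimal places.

0.507

p = 741/2011 ≈ 0.368473.
d = −(3/4) ln(1 − 4p/3) = −0.75 ln(1 − 0.491297) = −0.75 ln(0.508703)
  = −0.75 × (-0.675891) = 0.506918 substitutions/site.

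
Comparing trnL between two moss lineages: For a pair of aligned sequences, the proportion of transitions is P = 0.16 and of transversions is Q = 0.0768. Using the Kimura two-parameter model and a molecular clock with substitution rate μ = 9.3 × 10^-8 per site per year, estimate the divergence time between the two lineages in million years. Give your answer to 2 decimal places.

1.58

Under the Kimura two-parameter model, d = −½ ln(1 − 2P − Q) − ¼ ln(1 − 2Q).
1 − 2P − Q = 0.6032, giving −½ ln(0.6032) = 0.252753.
1 − 2Q = 0.8464, giving −¼ ln(0.8464) = 0.041691.
d = 0.252753 + 0.041691 = 0.294444.
Under a molecular clock d = 2μt, so t = d/(2μ) = 0.294444 / (2 × 9.3 × 10^-8) = 1.58 million years.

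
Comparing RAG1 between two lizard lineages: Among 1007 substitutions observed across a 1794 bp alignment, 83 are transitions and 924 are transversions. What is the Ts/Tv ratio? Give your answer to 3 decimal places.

R = 83/924 = 0.089826… ≈ 0.090 (to 3 d.p.).

0.090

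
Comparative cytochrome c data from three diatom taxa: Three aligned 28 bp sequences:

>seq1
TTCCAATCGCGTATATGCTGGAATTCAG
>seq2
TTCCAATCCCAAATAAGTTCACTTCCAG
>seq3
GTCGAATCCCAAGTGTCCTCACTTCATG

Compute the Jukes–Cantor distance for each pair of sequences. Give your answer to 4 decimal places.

seq1–seq2: 10/28 sites differ → p ≈ 0.357143, d = −0.75 ln(1 − 0.476191) = 0.484971 ≈ 0.4850.
seq1–seq3: 15/28 sites differ → p ≈ 0.535714, d = −0.75 ln(1 − 0.714285) = 0.939570 ≈ 0.9396.
seq2–seq3: 9/28 sites differ → p ≈ 0.321429, d = −0.75 ln(1 − 0.428572) = 0.419713 ≈ 0.4197.

d(seq1,seq2) = 0.4850, d(seq1,seq3) = 0.9396, d(seq2,seq3) = 0.4197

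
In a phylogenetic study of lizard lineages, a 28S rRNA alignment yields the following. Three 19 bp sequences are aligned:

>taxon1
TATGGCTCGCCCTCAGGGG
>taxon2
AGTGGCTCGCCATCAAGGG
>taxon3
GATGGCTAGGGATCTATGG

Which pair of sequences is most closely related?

taxon1–taxon2: 4/19 differ, p = 0.211, d = 0.247.
taxon1–taxon3: 8/19 differ, p = 0.421, d = 0.618.
taxon2–taxon3: 7/19 differ, p = 0.368, d = 0.507.
The smallest distance is between taxon1 and taxon2.

taxon1 and taxon2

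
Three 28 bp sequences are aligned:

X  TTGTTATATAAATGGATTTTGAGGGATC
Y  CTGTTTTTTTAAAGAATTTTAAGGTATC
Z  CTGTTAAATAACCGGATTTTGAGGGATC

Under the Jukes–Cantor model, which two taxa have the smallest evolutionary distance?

X and Z

X–Y: 8/28 differ, p = 0.286, d = 0.360.
X–Z: 4/28 differ, p = 0.143, d = 0.158.
Y–Z: 9/28 differ, p = 0.321, d = 0.420.
The smallest distance is between X and Z.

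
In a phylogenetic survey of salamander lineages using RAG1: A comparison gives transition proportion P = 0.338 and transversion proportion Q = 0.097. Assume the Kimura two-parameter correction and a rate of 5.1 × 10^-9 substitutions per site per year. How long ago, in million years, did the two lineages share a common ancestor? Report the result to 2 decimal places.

Under the Kimura two-parameter model, d = −½ ln(1 − 2P − Q) − ¼ ln(1 − 2Q).
1 − 2P − Q = 0.227, giving −½ ln(0.227) = 0.741403.
1 − 2Q = 0.806, giving −¼ ln(0.806) = 0.053918.
d = 0.741403 + 0.053918 = 0.795321.
Under a molecular clock d = 2μt, so t = d/(2μ) = 0.795321 / (2 × 5.1 × 10^-9) = 77.97 million years.

77.97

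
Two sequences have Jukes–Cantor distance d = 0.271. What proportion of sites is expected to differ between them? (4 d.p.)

0.2274

p = (3/4)(1 − e^(−4d/3)) = 0.75 × (1 − e^(-0.361333)) = 0.75 × (1 − 0.696747) = 0.227440.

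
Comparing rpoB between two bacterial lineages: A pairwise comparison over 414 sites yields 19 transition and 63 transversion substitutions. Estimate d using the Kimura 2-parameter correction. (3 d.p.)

0.231

P = 19/414 ≈ 0.045894 and Q = 63/414 ≈ 0.152174.
Under the Kimura two-parameter model, d = −½ ln(1 − 2P − Q) − ¼ ln(1 − 2Q).
1 − 2P − Q = 0.756038, giving −½ ln(0.756038) = 0.139832.
1 − 2Q = 0.695652, giving −¼ ln(0.695652) = 0.090726.
d = 0.139832 + 0.090726 = 0.230558.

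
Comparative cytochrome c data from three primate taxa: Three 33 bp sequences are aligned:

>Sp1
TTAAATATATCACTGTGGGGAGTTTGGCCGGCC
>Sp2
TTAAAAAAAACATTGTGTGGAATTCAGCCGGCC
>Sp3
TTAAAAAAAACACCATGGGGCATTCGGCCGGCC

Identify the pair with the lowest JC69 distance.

Sp1–Sp2: 8/33 differ, p = 0.242, d = 0.293.
Sp1–Sp3: 8/33 differ, p = 0.242, d = 0.293.
Sp2–Sp3: 6/33 differ, p = 0.182, d = 0.208.
The smallest distance is between Sp2 and Sp3.

Sp2 and Sp3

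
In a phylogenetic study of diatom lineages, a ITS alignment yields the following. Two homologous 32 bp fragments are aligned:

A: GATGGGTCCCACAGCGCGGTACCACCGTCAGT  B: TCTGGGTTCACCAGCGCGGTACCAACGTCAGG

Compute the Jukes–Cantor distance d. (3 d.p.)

The sequences differ at 7 of 32 sites (1, 2, 8, 10, 11, 25, 32), so p = 7/32 = 0.21875.
d = −(3/4) ln(1 − 4p/3) = −0.75 ln(1 − 0.291667) = −0.75 ln(0.708333)
  = −0.75 × (-0.344841) = 0.258631 substitutions/site.

0.259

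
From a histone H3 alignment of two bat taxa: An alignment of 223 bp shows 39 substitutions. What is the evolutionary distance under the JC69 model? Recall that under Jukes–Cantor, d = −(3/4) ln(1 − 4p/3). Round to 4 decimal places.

0.1991

p = 39/223 ≈ 0.174888.
d = −(3/4) ln(1 − 4p/3) = −0.75 ln(1 − 0.233184) = −0.75 ln(0.766816)
  = −0.75 × (-0.265508) = 0.199131 substitutions/site.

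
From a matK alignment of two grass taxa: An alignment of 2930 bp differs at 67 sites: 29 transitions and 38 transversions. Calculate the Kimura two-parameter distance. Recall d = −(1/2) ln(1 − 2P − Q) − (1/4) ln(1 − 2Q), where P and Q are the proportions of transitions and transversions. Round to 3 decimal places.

0.023

P = 29/2930 ≈ 0.009898 and Q = 38/2930 ≈ 0.012969.
Under the Kimura two-parameter model, d = −½ ln(1 − 2P − Q) − ¼ ln(1 − 2Q).
1 − 2P − Q = 0.967235, giving −½ ln(0.967235) = 0.016657.
1 − 2Q = 0.974062, giving −¼ ln(0.974062) = 0.006570.
d = 0.016657 + 0.006570 = 0.023227.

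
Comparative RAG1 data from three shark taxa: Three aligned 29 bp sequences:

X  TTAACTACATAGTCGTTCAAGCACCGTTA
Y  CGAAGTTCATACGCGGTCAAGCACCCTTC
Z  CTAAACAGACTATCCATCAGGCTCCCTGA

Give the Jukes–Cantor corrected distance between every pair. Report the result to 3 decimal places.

d(X,Y) = 0.401, d(X,Z) = 0.683, d(Y,Z) = 0.878

X–Y: 9/29 sites differ → p ≈ 0.310345, d = −0.75 ln(1 − 0.413793) = 0.400562 ≈ 0.401.
X–Z: 13/29 sites differ → p ≈ 0.448276, d = −0.75 ln(1 − 0.597701) = 0.682920 ≈ 0.683.
Y–Z: 15/29 sites differ → p ≈ 0.517241, d = −0.75 ln(1 − 0.689655) = 0.877553 ≈ 0.878.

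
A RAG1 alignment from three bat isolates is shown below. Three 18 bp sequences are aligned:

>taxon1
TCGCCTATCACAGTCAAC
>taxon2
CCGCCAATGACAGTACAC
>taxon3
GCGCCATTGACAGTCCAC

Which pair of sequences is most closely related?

taxon1–taxon2: 5/18 differ, p = 0.278, d = 0.347.
taxon1–taxon3: 5/18 differ, p = 0.278, d = 0.347.
taxon2–taxon3: 3/18 differ, p = 0.167, d = 0.188.
The smallest distance is between taxon2 and taxon3.

taxon2 and taxon3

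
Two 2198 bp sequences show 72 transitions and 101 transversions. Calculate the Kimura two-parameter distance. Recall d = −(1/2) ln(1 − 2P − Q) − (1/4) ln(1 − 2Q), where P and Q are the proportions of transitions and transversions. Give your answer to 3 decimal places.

P = 72/2198 ≈ 0.032757 and Q = 101/2198 ≈ 0.045951.
Under the Kimura two-parameter model, d = −½ ln(1 − 2P − Q) − ¼ ln(1 − 2Q).
1 − 2P − Q = 0.888535, giving −½ ln(0.888535) = 0.059091.
1 − 2Q = 0.908098, giving −¼ ln(0.908098) = 0.024101.
d = 0.059091 + 0.024101 = 0.083192.

0.083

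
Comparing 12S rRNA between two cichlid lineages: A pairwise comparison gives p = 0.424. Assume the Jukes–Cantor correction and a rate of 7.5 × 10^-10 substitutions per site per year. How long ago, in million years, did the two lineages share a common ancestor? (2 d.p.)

d = −(3/4) ln(1 − 4p/3) = −0.75 ln(1 − 0.565333) = −0.75 ln(0.434667)
  = −0.75 × (-0.833175) = 0.624881 substitutions/site.
Under a molecular clock d = 2μt, so t = d/(2μ) = 0.624881 / (2 × 7.5 × 10^-10) = 416.59 million years.

416.59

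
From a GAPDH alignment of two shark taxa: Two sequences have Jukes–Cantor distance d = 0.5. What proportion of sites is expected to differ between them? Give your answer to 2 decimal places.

0.36

p = (3/4)(1 − e^(−4d/3)) = 0.75 × (1 − e^(-0.666667)) = 0.75 × (1 − 0.513417) = 0.364937.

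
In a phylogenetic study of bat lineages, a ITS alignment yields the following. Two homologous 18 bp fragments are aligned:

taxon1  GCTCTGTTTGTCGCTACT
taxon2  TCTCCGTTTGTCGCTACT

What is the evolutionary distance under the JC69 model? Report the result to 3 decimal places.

The sequences differ at 2 of 18 sites (1, 5), so p = 2/18 ≈ 0.111111.
d = −(3/4) ln(1 − 4p/3) = −0.75 ln(1 − 0.148148) = −0.75 ln(0.851852)
  = −0.75 × (-0.160342) = 0.120257 substitutions/site.

0.120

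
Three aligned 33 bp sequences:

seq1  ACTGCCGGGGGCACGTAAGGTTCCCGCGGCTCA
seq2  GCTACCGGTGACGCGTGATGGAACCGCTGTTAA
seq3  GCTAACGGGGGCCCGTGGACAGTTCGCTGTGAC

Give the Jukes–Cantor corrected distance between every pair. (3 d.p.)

d(seq1,seq2) = 0.559, d(seq1,seq3) = 0.871, d(seq2,seq3) = 0.559

seq1–seq2: 13/33 sites differ → p ≈ 0.393939, d = −0.75 ln(1 − 0.525252) = 0.558728 ≈ 0.559.
seq1–seq3: 17/33 sites differ → p ≈ 0.515152, d = −0.75 ln(1 − 0.686869) = 0.870850 ≈ 0.871.
seq2–seq3: 13/33 sites differ → p ≈ 0.393939, d = −0.75 ln(1 − 0.525252) = 0.558728 ≈ 0.559.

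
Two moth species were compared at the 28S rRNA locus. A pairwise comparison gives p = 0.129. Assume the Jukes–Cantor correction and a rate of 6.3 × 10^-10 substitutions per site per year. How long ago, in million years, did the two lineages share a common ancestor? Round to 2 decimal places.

d = −(3/4) ln(1 − 4p/3) = −0.75 ln(1 − 0.172) = −0.75 ln(0.828)
  = −0.75 × (-0.188742) = 0.141557 substitutions/site.
Under a molecular clock d = 2μt, so t = d/(2μ) = 0.141557 / (2 × 6.3 × 10^-10) = 112.35 million years.

112.35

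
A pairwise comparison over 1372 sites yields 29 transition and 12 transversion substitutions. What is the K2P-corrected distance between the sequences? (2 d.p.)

0.03

P = 29/1372 ≈ 0.021137 and Q = 12/1372 ≈ 0.008746.
Under the Kimura two-parameter model, d = −½ ln(1 − 2P − Q) − ¼ ln(1 − 2Q).
1 − 2P − Q = 0.94898, giving −½ ln(0.94898) = 0.026184.
1 − 2Q = 0.982508, giving −¼ ln(0.982508) = 0.004412.
d = 0.026184 + 0.004412 = 0.030596.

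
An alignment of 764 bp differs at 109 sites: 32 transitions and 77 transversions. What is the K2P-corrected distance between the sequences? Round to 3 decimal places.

P = 32/764 ≈ 0.041885 and Q = 77/764 ≈ 0.100785.
Under the Kimura two-parameter model, d = −½ ln(1 − 2P − Q) − ¼ ln(1 − 2Q).
1 − 2P − Q = 0.815445, giving −½ ln(0.815445) = 0.102011.
1 − 2Q = 0.79843, giving −¼ ln(0.79843) = 0.056277.
d = 0.102011 + 0.056277 = 0.158288.

0.158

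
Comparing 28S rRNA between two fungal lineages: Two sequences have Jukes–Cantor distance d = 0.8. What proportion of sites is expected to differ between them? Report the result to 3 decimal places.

p = (3/4)(1 − e^(−4d/3)) = 0.75 × (1 − e^(-1.066667)) = 0.75 × (1 − 0.344154) = 0.491885.

0.492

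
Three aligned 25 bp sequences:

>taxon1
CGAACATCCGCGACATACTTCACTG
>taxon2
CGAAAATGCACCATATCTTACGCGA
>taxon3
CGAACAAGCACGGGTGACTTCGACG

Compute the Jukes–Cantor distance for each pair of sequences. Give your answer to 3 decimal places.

taxon1–taxon2: 11/25 sites differ → p = 0.44, d = −0.75 ln(1 − 0.586667) = 0.662626 ≈ 0.663.
taxon1–taxon3: 10/25 sites differ → p = 0.4, d = −0.75 ln(1 − 0.533333) = 0.571605 ≈ 0.572.
taxon2–taxon3: 13/25 sites differ → p = 0.52, d = −0.75 ln(1 − 0.693333) = 0.886495 ≈ 0.886.

d(taxon1,taxon2) = 0.663, d(taxon1,taxon3) = 0.572, d(taxon2,taxon3) = 0.886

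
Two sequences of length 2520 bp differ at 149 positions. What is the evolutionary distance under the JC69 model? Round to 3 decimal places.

p = 149/2520 ≈ 0.059127.
d = −(3/4) ln(1 − 4p/3) = −0.75 ln(1 − 0.078836) = −0.75 ln(0.921164)
  = −0.75 × (-0.082117) = 0.061588 substitutions/site.

0.062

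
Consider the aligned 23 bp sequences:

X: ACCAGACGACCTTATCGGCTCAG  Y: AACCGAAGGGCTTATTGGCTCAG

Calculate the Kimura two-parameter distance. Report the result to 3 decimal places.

Of 23 sites, 2 differences are transitions and 4 are transversions, so P = 2/23 ≈ 0.086957 and Q = 4/23 ≈ 0.173913.
Under the Kimura two-parameter model, d = −½ ln(1 − 2P − Q) − ¼ ln(1 − 2Q).
1 − 2P − Q = 0.652173, giving −½ ln(0.652173) = 0.213723.
1 − 2Q = 0.652174, giving −¼ ln(0.652174) = 0.106861.
d = 0.213723 + 0.106861 = 0.320584.

0.321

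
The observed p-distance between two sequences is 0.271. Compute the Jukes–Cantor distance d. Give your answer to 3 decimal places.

0.336

d = −(3/4) ln(1 − 4p/3) = −0.75 ln(1 − 0.361333) = −0.75 ln(0.638667)
  = −0.75 × (-0.448372) = 0.336279 substitutions/site.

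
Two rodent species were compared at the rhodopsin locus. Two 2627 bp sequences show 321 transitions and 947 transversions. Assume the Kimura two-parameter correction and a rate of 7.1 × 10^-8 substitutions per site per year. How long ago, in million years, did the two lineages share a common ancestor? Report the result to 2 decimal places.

5.52

P = 321/2627 ≈ 0.122193 and Q = 947/2627 ≈ 0.360487.
Under the Kimura two-parameter model, d = −½ ln(1 − 2P − Q) − ¼ ln(1 − 2Q).
1 − 2P − Q = 0.395127, giving −½ ln(0.395127) = 0.464274.
1 − 2Q = 0.279026, giving −¼ ln(0.279026) = 0.319113.
d = 0.464274 + 0.319113 = 0.783387.
Under a molecular clock d = 2μt, so t = d/(2μ) = 0.783387 / (2 × 7.1 × 10^-8) = 5.52 million years.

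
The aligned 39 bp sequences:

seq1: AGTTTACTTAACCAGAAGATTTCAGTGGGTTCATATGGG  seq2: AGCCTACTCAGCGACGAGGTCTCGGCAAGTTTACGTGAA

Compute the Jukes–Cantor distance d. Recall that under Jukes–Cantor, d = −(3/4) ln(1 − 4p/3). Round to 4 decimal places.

The sequences differ at 18 of 39 sites, so p = 18/39 ≈ 0.461538.
d = −(3/4) ln(1 − 4p/3) = −0.75 ln(1 − 0.615384) = −0.75 ln(0.384616)
  = −0.75 × (-0.955510) = 0.716633 substitutions/site.

0.7166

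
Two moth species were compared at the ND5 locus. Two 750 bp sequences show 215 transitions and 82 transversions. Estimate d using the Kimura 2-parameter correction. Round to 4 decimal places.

0.6356

P = 215/750 ≈ 0.286667 and Q = 82/750 ≈ 0.109333.
Under the Kimura two-parameter model, d = −½ ln(1 − 2P − Q) − ¼ ln(1 − 2Q).
1 − 2P − Q = 0.317333, giving −½ ln(0.317333) = 0.573902.
1 − 2Q = 0.781334, giving −¼ ln(0.781334) = 0.061688.
d = 0.573902 + 0.061688 = 0.635590.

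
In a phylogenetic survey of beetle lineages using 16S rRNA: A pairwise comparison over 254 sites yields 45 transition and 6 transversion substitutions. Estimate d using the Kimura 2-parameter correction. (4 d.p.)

0.2495

P = 45/254 ≈ 0.177165 and Q = 6/254 ≈ 0.023622.
Under the Kimura two-parameter model, d = −½ ln(1 − 2P − Q) − ¼ ln(1 − 2Q).
1 − 2P − Q = 0.622048, giving −½ ln(0.622048) = 0.237369.
1 − 2Q = 0.952756, giving −¼ ln(0.952756) = 0.012099.
d = 0.237369 + 0.012099 = 0.249468.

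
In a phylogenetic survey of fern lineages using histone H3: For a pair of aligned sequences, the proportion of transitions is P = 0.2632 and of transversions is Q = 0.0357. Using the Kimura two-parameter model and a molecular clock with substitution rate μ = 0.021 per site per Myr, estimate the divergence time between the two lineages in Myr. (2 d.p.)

10.27

Under the Kimura two-parameter model, d = −½ ln(1 − 2P − Q) − ¼ ln(1 − 2Q).
1 − 2P − Q = 0.4379, giving −½ ln(0.4379) = 0.412882.
1 − 2Q = 0.9286, giving −¼ ln(0.9286) = 0.018519.
d = 0.412882 + 0.018519 = 0.431401.
Under a molecular clock d = 2μt, so t = d/(2μ) = 0.431401 / (2 × 0.021) = 10.27 Myr.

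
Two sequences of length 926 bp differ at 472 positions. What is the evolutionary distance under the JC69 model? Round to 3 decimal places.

0.854

p = 472/926 ≈ 0.509719.
d = −(3/4) ln(1 − 4p/3) = −0.75 ln(1 − 0.679625) = −0.75 ln(0.320375)
  = −0.75 × (-1.138263) = 0.853697 substitutions/site.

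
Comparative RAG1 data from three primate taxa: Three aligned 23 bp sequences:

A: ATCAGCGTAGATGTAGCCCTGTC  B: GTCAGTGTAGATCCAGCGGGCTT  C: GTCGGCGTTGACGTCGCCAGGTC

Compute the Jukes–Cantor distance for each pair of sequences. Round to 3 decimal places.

d(A,B) = 0.553, d(A,C) = 0.390, d(B,C) = 0.761

A–B: 9/23 sites differ → p ≈ 0.391304, d = −0.75 ln(1 − 0.521739) = 0.553199 ≈ 0.553.
A–C: 7/23 sites differ → p ≈ 0.304348, d = −0.75 ln(1 − 0.405797) = 0.390401 ≈ 0.390.
B–C: 11/23 sites differ → p ≈ 0.478261, d = −0.75 ln(1 − 0.637681) = 0.761423 ≈ 0.761.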